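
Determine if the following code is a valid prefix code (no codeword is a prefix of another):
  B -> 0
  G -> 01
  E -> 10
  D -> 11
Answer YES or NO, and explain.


Checking each pair (does one codeword prefix another?):
  B='0' vs G='01': prefix -- VIOLATION

NO -- this is NOT a valid prefix code. B (0) is a prefix of G (01).


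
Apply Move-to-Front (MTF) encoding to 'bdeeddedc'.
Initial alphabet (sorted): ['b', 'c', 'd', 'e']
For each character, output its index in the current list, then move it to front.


MTF encoding:
'b': index 0 in ['b', 'c', 'd', 'e'] -> ['b', 'c', 'd', 'e']
'd': index 2 in ['b', 'c', 'd', 'e'] -> ['d', 'b', 'c', 'e']
'e': index 3 in ['d', 'b', 'c', 'e'] -> ['e', 'd', 'b', 'c']
'e': index 0 in ['e', 'd', 'b', 'c'] -> ['e', 'd', 'b', 'c']
'd': index 1 in ['e', 'd', 'b', 'c'] -> ['d', 'e', 'b', 'c']
'd': index 0 in ['d', 'e', 'b', 'c'] -> ['d', 'e', 'b', 'c']
'e': index 1 in ['d', 'e', 'b', 'c'] -> ['e', 'd', 'b', 'c']
'd': index 1 in ['e', 'd', 'b', 'c'] -> ['d', 'e', 'b', 'c']
'c': index 3 in ['d', 'e', 'b', 'c'] -> ['c', 'd', 'e', 'b']


Output: [0, 2, 3, 0, 1, 0, 1, 1, 3]


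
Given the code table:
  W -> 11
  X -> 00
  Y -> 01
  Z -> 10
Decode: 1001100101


Decoding:
10 -> Z
01 -> Y
10 -> Z
01 -> Y
01 -> Y


Result: ZYZYY


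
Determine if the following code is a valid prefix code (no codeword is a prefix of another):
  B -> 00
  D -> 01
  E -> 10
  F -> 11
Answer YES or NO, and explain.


Checking each pair (does one codeword prefix another?):
  B='00' vs D='01': no prefix
  B='00' vs E='10': no prefix
  B='00' vs F='11': no prefix
  D='01' vs B='00': no prefix
  D='01' vs E='10': no prefix
  D='01' vs F='11': no prefix
  E='10' vs B='00': no prefix
  E='10' vs D='01': no prefix
  E='10' vs F='11': no prefix
  F='11' vs B='00': no prefix
  F='11' vs D='01': no prefix
  F='11' vs E='10': no prefix
No violation found over all pairs.

YES -- this is a valid prefix code. No codeword is a prefix of any other codeword.


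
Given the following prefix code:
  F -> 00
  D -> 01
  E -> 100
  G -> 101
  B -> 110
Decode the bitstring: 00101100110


Decoding step by step:
Bits 00 -> F
Bits 101 -> G
Bits 100 -> E
Bits 110 -> B


Decoded message: FGEB


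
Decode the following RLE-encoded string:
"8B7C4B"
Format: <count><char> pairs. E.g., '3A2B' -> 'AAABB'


Expanding each <count><char> pair:
  8B -> 'BBBBBBBB'
  7C -> 'CCCCCCC'
  4B -> 'BBBB'

Decoded = BBBBBBBBCCCCCCCBBBB


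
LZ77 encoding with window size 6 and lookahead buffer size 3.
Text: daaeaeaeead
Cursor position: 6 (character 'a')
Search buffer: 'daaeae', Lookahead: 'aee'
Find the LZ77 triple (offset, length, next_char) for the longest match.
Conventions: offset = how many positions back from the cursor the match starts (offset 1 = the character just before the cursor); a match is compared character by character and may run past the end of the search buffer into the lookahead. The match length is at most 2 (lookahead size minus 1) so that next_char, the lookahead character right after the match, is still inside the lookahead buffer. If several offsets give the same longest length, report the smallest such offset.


Try each offset into the search buffer:
  offset=1 (pos 5, char 'e'): match length 0
  offset=2 (pos 4, char 'a'): match length 2
  offset=3 (pos 3, char 'e'): match length 0
  offset=4 (pos 2, char 'a'): match length 2
  offset=5 (pos 1, char 'a'): match length 1
  offset=6 (pos 0, char 'd'): match length 0
Longest match has length 2, found at offsets 2, 4; take the smallest, offset 2.
next_char = character at position 6 + 2 = 8 -> 'e'

Best match: offset=2, length=2 (matching 'ae' starting at position 4)
LZ77 triple: (2, 2, 'e')


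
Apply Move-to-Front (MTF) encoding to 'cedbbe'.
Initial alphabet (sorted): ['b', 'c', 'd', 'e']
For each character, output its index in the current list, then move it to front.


MTF encoding:
'c': index 1 in ['b', 'c', 'd', 'e'] -> ['c', 'b', 'd', 'e']
'e': index 3 in ['c', 'b', 'd', 'e'] -> ['e', 'c', 'b', 'd']
'd': index 3 in ['e', 'c', 'b', 'd'] -> ['d', 'e', 'c', 'b']
'b': index 3 in ['d', 'e', 'c', 'b'] -> ['b', 'd', 'e', 'c']
'b': index 0 in ['b', 'd', 'e', 'c'] -> ['b', 'd', 'e', 'c']
'e': index 2 in ['b', 'd', 'e', 'c'] -> ['e', 'b', 'd', 'c']


Output: [1, 3, 3, 3, 0, 2]


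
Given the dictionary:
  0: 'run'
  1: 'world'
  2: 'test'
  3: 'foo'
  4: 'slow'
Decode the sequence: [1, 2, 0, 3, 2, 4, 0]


Look up each index in the dictionary:
  1 -> 'world'
  2 -> 'test'
  0 -> 'run'
  3 -> 'foo'
  2 -> 'test'
  4 -> 'slow'
  0 -> 'run'

Decoded: "world test run foo test slow run"


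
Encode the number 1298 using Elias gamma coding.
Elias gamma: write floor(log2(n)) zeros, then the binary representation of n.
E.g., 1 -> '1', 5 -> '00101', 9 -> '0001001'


num_bits = floor(log2(1298)) + 1 = 11
leading_zeros = num_bits - 1 = 10
binary(1298) = 10100010010

Elias gamma(1298) = '0000000000' + '10100010010' = 000000000010100010010 (21 bits)


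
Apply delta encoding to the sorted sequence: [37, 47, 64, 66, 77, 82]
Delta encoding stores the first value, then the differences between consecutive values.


First value: 37
Deltas:
  47 - 37 = 10
  64 - 47 = 17
  66 - 64 = 2
  77 - 66 = 11
  82 - 77 = 5


Delta encoded: [37, 10, 17, 2, 11, 5]


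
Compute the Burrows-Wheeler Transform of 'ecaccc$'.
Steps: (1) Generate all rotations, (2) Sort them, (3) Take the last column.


Rotations (sorted):
  0: $ecaccc -> last char: c
  1: accc$ec -> last char: c
  2: c$ecacc -> last char: c
  3: caccc$e -> last char: e
  4: cc$ecac -> last char: c
  5: ccc$eca -> last char: a
  6: ecaccc$ -> last char: $


BWT = ccceca$


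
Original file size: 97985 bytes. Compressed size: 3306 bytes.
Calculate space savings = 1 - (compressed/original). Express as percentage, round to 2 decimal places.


ratio = compressed/original = 3306/97985 = 0.03374
savings = 1 - ratio = 1 - 0.03374 = 0.96626
as a percentage: 0.96626 * 100 = 96.63%

Space savings = 1 - 3306/97985 = 96.63%


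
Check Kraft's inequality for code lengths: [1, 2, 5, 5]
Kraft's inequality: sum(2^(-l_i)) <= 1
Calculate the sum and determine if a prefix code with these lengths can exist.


Sum = 2^(-1) + 2^(-2) + 2^(-5) + 2^(-5)
    = 0.5 + 0.25 + 0.03125 + 0.03125
    = 26/32 = 0.8125
Since 0.8125 <= 1, Kraft's inequality IS satisfied.
A prefix code with these lengths CAN exist.

Kraft sum = 0.8125. Satisfied.


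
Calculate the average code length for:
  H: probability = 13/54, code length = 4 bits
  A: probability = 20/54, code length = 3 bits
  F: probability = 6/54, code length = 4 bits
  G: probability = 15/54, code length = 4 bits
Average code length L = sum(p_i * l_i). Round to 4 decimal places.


Weighted contributions p_i * l_i:
  H: (13/54) * 4 = 52/54
  A: (20/54) * 3 = 60/54
  F: (6/54) * 4 = 24/54
  G: (15/54) * 4 = 60/54
Sum = (52 + 60 + 24 + 60)/54 = 196/54

L = 196/54 = 3.6296 bits/symbol


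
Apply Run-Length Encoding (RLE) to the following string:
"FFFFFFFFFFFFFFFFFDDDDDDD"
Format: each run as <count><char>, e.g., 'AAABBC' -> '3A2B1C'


Scanning runs left to right:
  i=0: run of 'F' x 17 -> '17F'
  i=17: run of 'D' x 7 -> '7D'

RLE = 17F7D


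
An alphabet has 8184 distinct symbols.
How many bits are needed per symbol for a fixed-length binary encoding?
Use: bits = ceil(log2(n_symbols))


log2(8184) = 12.9986
Bracket: 2^12 = 4096 < 8184 <= 2^13 = 8192
So ceil(log2(8184)) = 13

bits = ceil(log2(8184)) = ceil(12.9986) = 13 bits


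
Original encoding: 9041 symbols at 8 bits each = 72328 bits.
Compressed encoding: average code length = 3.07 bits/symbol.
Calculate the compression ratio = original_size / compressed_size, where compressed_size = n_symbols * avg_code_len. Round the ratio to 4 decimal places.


original_size = n_symbols * orig_bits = 9041 * 8 = 72328 bits
compressed_size = n_symbols * avg_code_len = 9041 * 3.07 = 27755.87 bits
ratio = original_size / compressed_size = 72328 / 27755.87 = 2.6059

Compression ratio = 2.6059


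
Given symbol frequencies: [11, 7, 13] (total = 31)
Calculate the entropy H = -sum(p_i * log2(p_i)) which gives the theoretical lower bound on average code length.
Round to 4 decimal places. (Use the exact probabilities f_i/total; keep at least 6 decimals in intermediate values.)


Per-symbol terms -p_i * log2(p_i) with p_i = f_i/31:
  p = 11/31 = 0.354839: log2(p) = -1.494765, -p*log2(p) = 0.530400
  p = 7/31 = 0.225806: log2(p) = -2.146841, -p*log2(p) = 0.484771
  p = 13/31 = 0.419355: log2(p) = -1.253757, -p*log2(p) = 0.525769
H = 0.530400 + 0.484771 + 0.525769 = 1.540940

H = 1.5409 bits/symbol


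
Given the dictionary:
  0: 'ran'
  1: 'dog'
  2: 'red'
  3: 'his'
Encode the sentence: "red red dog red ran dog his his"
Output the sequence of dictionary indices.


Look up each word in the dictionary:
  'red' -> 2
  'red' -> 2
  'dog' -> 1
  'red' -> 2
  'ran' -> 0
  'dog' -> 1
  'his' -> 3
  'his' -> 3

Encoded: [2, 2, 1, 2, 0, 1, 3, 3]


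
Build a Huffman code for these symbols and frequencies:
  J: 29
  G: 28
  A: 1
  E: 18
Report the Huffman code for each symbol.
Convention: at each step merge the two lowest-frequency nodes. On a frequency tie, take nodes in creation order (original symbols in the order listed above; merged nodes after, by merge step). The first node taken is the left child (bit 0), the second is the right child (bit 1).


Huffman tree construction:
Step 1: Merge A(1) + E(18) = 19
Step 2: Merge (A+E)(19) + G(28) = 47
Step 3: Merge J(29) + ((A+E)+G)(47) = 76
Read each symbol's code off the tree from the root (left child = 0, right child = 1).

Codes:
  J: 0 (length 1)
  G: 11 (length 2)
  A: 100 (length 3)
  E: 101 (length 3)
Average code length: 142/76 = 1.8684 bits/symbol


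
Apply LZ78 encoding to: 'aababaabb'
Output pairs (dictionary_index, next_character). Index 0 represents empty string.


LZ78 encoding steps:
Dictionary: {0: ''}
Step 1: w='' (idx 0), next='a' -> output (0, 'a'), add 'a' as idx 1
Step 2: w='a' (idx 1), next='b' -> output (1, 'b'), add 'ab' as idx 2
Step 3: w='ab' (idx 2), next='a' -> output (2, 'a'), add 'aba' as idx 3
Step 4: w='ab' (idx 2), next='b' -> output (2, 'b'), add 'abb' as idx 4


Encoded: [(0, 'a'), (1, 'b'), (2, 'a'), (2, 'b')]


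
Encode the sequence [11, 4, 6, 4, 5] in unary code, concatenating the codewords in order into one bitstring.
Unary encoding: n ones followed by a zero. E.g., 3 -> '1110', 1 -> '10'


Encode each number as n ones followed by a terminating 0:
  11 -> 111111111110 (12 bits)
  4 -> 11110 (5 bits)
  6 -> 1111110 (7 bits)
  4 -> 11110 (5 bits)
  5 -> 111110 (6 bits)
Total length = 12 + 5 + 7 + 5 + 6 = 35 bits.

Unary([11, 4, 6, 4, 5]) = 11111111111011110111111011110111110 (35 bits)


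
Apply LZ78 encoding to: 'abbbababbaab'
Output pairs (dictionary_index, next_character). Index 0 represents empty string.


LZ78 encoding steps:
Dictionary: {0: ''}
Step 1: w='' (idx 0), next='a' -> output (0, 'a'), add 'a' as idx 1
Step 2: w='' (idx 0), next='b' -> output (0, 'b'), add 'b' as idx 2
Step 3: w='b' (idx 2), next='b' -> output (2, 'b'), add 'bb' as idx 3
Step 4: w='a' (idx 1), next='b' -> output (1, 'b'), add 'ab' as idx 4
Step 5: w='ab' (idx 4), next='b' -> output (4, 'b'), add 'abb' as idx 5
Step 6: w='a' (idx 1), next='a' -> output (1, 'a'), add 'aa' as idx 6
Step 7: w='b' (idx 2), end of input -> output (2, '')


Encoded: [(0, 'a'), (0, 'b'), (2, 'b'), (1, 'b'), (4, 'b'), (1, 'a'), (2, '')]


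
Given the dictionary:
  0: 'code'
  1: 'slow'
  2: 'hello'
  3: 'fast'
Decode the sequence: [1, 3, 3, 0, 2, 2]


Look up each index in the dictionary:
  1 -> 'slow'
  3 -> 'fast'
  3 -> 'fast'
  0 -> 'code'
  2 -> 'hello'
  2 -> 'hello'

Decoded: "slow fast fast code hello hello"


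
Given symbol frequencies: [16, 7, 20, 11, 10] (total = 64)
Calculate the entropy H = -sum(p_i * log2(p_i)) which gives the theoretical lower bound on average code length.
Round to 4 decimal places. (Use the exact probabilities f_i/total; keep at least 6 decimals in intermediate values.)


Per-symbol terms -p_i * log2(p_i) with p_i = f_i/64:
  p = 16/64 = 0.250000: log2(p) = -2.000000, -p*log2(p) = 0.500000
  p = 7/64 = 0.109375: log2(p) = -3.192645, -p*log2(p) = 0.349196
  p = 20/64 = 0.312500: log2(p) = -1.678072, -p*log2(p) = 0.524397
  p = 11/64 = 0.171875: log2(p) = -2.540568, -p*log2(p) = 0.436660
  p = 10/64 = 0.156250: log2(p) = -2.678072, -p*log2(p) = 0.418449
H = 0.500000 + 0.349196 + 0.524397 + 0.436660 + 0.418449 = 2.228702

H = 2.2287 bits/symbol


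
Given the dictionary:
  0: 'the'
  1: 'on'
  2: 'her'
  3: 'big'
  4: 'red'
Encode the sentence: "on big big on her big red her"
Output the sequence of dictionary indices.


Look up each word in the dictionary:
  'on' -> 1
  'big' -> 3
  'big' -> 3
  'on' -> 1
  'her' -> 2
  'big' -> 3
  'red' -> 4
  'her' -> 2

Encoded: [1, 3, 3, 1, 2, 3, 4, 2]


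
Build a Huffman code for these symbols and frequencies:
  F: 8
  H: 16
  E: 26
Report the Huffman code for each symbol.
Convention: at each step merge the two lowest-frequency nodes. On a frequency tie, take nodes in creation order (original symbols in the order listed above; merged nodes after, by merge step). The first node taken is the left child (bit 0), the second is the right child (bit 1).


Huffman tree construction:
Step 1: Merge F(8) + H(16) = 24
Step 2: Merge (F+H)(24) + E(26) = 50
Read each symbol's code off the tree from the root (left child = 0, right child = 1).

Codes:
  F: 00 (length 2)
  H: 01 (length 2)
  E: 1 (length 1)
Average code length: 74/50 = 1.4800 bits/symbol


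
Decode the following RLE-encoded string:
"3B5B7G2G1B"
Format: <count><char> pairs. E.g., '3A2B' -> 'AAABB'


Expanding each <count><char> pair:
  3B -> 'BBB'
  5B -> 'BBBBB'
  7G -> 'GGGGGGG'
  2G -> 'GG'
  1B -> 'B'

Decoded = BBBBBBBBGGGGGGGGGB


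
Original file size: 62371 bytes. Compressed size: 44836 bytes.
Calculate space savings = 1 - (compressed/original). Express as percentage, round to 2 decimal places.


ratio = compressed/original = 44836/62371 = 0.71886
savings = 1 - ratio = 1 - 0.71886 = 0.28114
as a percentage: 0.28114 * 100 = 28.11%

Space savings = 1 - 44836/62371 = 28.11%


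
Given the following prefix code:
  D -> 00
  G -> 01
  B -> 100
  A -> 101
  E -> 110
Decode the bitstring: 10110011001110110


Decoding step by step:
Bits 101 -> A
Bits 100 -> B
Bits 110 -> E
Bits 01 -> G
Bits 110 -> E
Bits 110 -> E


Decoded message: ABEGEE


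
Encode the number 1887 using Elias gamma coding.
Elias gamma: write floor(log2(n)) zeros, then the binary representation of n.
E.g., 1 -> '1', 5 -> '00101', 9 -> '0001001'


num_bits = floor(log2(1887)) + 1 = 11
leading_zeros = num_bits - 1 = 10
binary(1887) = 11101011111

Elias gamma(1887) = '0000000000' + '11101011111' = 000000000011101011111 (21 bits)


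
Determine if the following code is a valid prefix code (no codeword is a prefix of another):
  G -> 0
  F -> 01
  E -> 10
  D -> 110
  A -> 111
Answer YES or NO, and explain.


Checking each pair (does one codeword prefix another?):
  G='0' vs F='01': prefix -- VIOLATION

NO -- this is NOT a valid prefix code. G (0) is a prefix of F (01).


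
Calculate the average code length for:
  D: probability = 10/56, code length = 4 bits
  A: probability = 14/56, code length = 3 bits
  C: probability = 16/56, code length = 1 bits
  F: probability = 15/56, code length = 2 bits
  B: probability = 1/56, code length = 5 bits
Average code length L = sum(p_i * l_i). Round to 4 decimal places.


Weighted contributions p_i * l_i:
  D: (10/56) * 4 = 40/56
  A: (14/56) * 3 = 42/56
  C: (16/56) * 1 = 16/56
  F: (15/56) * 2 = 30/56
  B: (1/56) * 5 = 5/56
Sum = (40 + 42 + 16 + 30 + 5)/56 = 133/56

L = 133/56 = 2.3750 bits/symbol


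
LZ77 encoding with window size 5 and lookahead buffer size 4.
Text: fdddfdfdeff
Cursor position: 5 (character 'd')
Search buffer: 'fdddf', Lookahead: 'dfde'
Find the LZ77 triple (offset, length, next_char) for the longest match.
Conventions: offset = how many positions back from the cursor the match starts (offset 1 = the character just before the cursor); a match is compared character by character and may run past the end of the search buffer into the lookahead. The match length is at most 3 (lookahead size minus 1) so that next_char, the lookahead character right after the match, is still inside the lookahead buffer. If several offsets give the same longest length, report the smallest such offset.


Try each offset into the search buffer:
  offset=1 (pos 4, char 'f'): match length 0
  offset=2 (pos 3, char 'd'): match length 3
  offset=3 (pos 2, char 'd'): match length 1
  offset=4 (pos 1, char 'd'): match length 1
  offset=5 (pos 0, char 'f'): match length 0
Longest match has length 3 at offset 2.
next_char = character at position 5 + 3 = 8 -> 'e'

Best match: offset=2, length=3 (matching 'dfd' starting at position 3)
LZ77 triple: (2, 3, 'e')


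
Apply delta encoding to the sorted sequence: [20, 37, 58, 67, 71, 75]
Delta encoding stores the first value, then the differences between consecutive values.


First value: 20
Deltas:
  37 - 20 = 17
  58 - 37 = 21
  67 - 58 = 9
  71 - 67 = 4
  75 - 71 = 4


Delta encoded: [20, 17, 21, 9, 4, 4]


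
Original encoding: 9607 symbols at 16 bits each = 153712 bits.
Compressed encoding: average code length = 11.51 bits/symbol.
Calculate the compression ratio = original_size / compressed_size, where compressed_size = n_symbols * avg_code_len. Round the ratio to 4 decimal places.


original_size = n_symbols * orig_bits = 9607 * 16 = 153712 bits
compressed_size = n_symbols * avg_code_len = 9607 * 11.51 = 110576.57 bits
ratio = original_size / compressed_size = 153712 / 110576.57 = 1.3901

Compression ratio = 1.3901


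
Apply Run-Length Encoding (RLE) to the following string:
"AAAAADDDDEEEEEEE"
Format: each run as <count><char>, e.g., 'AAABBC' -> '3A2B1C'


Scanning runs left to right:
  i=0: run of 'A' x 5 -> '5A'
  i=5: run of 'D' x 4 -> '4D'
  i=9: run of 'E' x 7 -> '7E'

RLE = 5A4D7E


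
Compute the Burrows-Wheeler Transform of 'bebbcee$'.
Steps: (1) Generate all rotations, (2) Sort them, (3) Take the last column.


Rotations (sorted):
  0: $bebbcee -> last char: e
  1: bbcee$be -> last char: e
  2: bcee$beb -> last char: b
  3: bebbcee$ -> last char: $
  4: cee$bebb -> last char: b
  5: e$bebbce -> last char: e
  6: ebbcee$b -> last char: b
  7: ee$bebbc -> last char: c


BWT = eeb$bebc


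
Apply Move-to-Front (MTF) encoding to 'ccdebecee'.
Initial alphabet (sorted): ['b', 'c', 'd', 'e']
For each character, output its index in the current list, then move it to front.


MTF encoding:
'c': index 1 in ['b', 'c', 'd', 'e'] -> ['c', 'b', 'd', 'e']
'c': index 0 in ['c', 'b', 'd', 'e'] -> ['c', 'b', 'd', 'e']
'd': index 2 in ['c', 'b', 'd', 'e'] -> ['d', 'c', 'b', 'e']
'e': index 3 in ['d', 'c', 'b', 'e'] -> ['e', 'd', 'c', 'b']
'b': index 3 in ['e', 'd', 'c', 'b'] -> ['b', 'e', 'd', 'c']
'e': index 1 in ['b', 'e', 'd', 'c'] -> ['e', 'b', 'd', 'c']
'c': index 3 in ['e', 'b', 'd', 'c'] -> ['c', 'e', 'b', 'd']
'e': index 1 in ['c', 'e', 'b', 'd'] -> ['e', 'c', 'b', 'd']
'e': index 0 in ['e', 'c', 'b', 'd'] -> ['e', 'c', 'b', 'd']


Output: [1, 0, 2, 3, 3, 1, 3, 1, 0]


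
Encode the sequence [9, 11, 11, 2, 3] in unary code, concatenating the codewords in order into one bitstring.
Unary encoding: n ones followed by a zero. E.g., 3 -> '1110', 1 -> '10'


Encode each number as n ones followed by a terminating 0:
  9 -> 1111111110 (10 bits)
  11 -> 111111111110 (12 bits)
  11 -> 111111111110 (12 bits)
  2 -> 110 (3 bits)
  3 -> 1110 (4 bits)
Total length = 10 + 12 + 12 + 3 + 4 = 41 bits.

Unary([9, 11, 11, 2, 3]) = 11111111101111111111101111111111101101110 (41 bits)


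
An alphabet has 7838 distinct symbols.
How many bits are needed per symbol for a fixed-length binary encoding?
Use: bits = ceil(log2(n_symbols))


log2(7838) = 12.9363
Bracket: 2^12 = 4096 < 7838 <= 2^13 = 8192
So ceil(log2(7838)) = 13

bits = ceil(log2(7838)) = ceil(12.9363) = 13 bits


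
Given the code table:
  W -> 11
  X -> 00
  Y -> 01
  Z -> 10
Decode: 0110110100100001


Decoding:
01 -> Y
10 -> Z
11 -> W
01 -> Y
00 -> X
10 -> Z
00 -> X
01 -> Y


Result: YZWYXZXY


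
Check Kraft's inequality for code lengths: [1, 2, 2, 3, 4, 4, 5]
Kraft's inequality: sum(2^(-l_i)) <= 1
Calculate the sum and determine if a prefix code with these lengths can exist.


Sum = 2^(-1) + 2^(-2) + 2^(-2) + 2^(-3) + 2^(-4) + 2^(-4) + 2^(-5)
    = 0.5 + 0.25 + 0.25 + 0.125 + 0.0625 + 0.0625 + 0.03125
    = 41/32 = 1.28125
Since 1.28125 > 1, Kraft's inequality is NOT satisfied.
A prefix code with these lengths CANNOT exist.

Kraft sum = 1.28125. Not satisfied.


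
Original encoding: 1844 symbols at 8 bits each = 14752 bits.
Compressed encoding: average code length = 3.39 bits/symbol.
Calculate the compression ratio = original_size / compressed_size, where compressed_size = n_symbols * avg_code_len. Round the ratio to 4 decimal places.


original_size = n_symbols * orig_bits = 1844 * 8 = 14752 bits
compressed_size = n_symbols * avg_code_len = 1844 * 3.39 = 6251.16 bits
ratio = original_size / compressed_size = 14752 / 6251.16 = 2.3599

Compression ratio = 2.3599


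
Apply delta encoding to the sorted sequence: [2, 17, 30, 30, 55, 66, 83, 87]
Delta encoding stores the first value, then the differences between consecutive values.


First value: 2
Deltas:
  17 - 2 = 15
  30 - 17 = 13
  30 - 30 = 0
  55 - 30 = 25
  66 - 55 = 11
  83 - 66 = 17
  87 - 83 = 4


Delta encoded: [2, 15, 13, 0, 25, 11, 17, 4]


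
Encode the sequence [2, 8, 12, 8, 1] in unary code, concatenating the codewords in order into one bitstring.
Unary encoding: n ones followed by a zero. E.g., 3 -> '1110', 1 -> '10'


Encode each number as n ones followed by a terminating 0:
  2 -> 110 (3 bits)
  8 -> 111111110 (9 bits)
  12 -> 1111111111110 (13 bits)
  8 -> 111111110 (9 bits)
  1 -> 10 (2 bits)
Total length = 3 + 9 + 13 + 9 + 2 = 36 bits.

Unary([2, 8, 12, 8, 1]) = 110111111110111111111111011111111010 (36 bits)


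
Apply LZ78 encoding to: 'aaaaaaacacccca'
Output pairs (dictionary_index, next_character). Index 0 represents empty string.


LZ78 encoding steps:
Dictionary: {0: ''}
Step 1: w='' (idx 0), next='a' -> output (0, 'a'), add 'a' as idx 1
Step 2: w='a' (idx 1), next='a' -> output (1, 'a'), add 'aa' as idx 2
Step 3: w='aa' (idx 2), next='a' -> output (2, 'a'), add 'aaa' as idx 3
Step 4: w='a' (idx 1), next='c' -> output (1, 'c'), add 'ac' as idx 4
Step 5: w='ac' (idx 4), next='c' -> output (4, 'c'), add 'acc' as idx 5
Step 6: w='' (idx 0), next='c' -> output (0, 'c'), add 'c' as idx 6
Step 7: w='c' (idx 6), next='a' -> output (6, 'a'), add 'ca' as idx 7


Encoded: [(0, 'a'), (1, 'a'), (2, 'a'), (1, 'c'), (4, 'c'), (0, 'c'), (6, 'a')]


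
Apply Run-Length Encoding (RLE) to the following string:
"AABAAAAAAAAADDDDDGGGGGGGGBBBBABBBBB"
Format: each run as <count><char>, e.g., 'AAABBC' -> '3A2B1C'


Scanning runs left to right:
  i=0: run of 'A' x 2 -> '2A'
  i=2: run of 'B' x 1 -> '1B'
  i=3: run of 'A' x 9 -> '9A'
  i=12: run of 'D' x 5 -> '5D'
  i=17: run of 'G' x 8 -> '8G'
  i=25: run of 'B' x 4 -> '4B'
  i=29: run of 'A' x 1 -> '1A'
  i=30: run of 'B' x 5 -> '5B'

RLE = 2A1B9A5D8G4B1A5B


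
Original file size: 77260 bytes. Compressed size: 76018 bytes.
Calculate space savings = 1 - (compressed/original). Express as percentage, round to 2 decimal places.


ratio = compressed/original = 76018/77260 = 0.983924
savings = 1 - ratio = 1 - 0.983924 = 0.016076
as a percentage: 0.016076 * 100 = 1.61%

Space savings = 1 - 76018/77260 = 1.61%


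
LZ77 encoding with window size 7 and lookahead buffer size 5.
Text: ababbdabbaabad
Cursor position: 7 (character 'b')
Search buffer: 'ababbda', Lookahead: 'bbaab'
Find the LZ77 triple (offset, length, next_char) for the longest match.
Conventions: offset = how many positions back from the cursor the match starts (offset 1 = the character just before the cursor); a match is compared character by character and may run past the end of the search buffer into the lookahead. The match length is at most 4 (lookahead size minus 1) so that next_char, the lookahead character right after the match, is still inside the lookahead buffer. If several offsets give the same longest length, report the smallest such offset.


Try each offset into the search buffer:
  offset=1 (pos 6, char 'a'): match length 0
  offset=2 (pos 5, char 'd'): match length 0
  offset=3 (pos 4, char 'b'): match length 1
  offset=4 (pos 3, char 'b'): match length 2
  offset=5 (pos 2, char 'a'): match length 0
  offset=6 (pos 1, char 'b'): match length 1
  offset=7 (pos 0, char 'a'): match length 0
Longest match has length 2 at offset 4.
next_char = character at position 7 + 2 = 9 -> 'a'

Best match: offset=4, length=2 (matching 'bb' starting at position 3)
LZ77 triple: (4, 2, 'a')


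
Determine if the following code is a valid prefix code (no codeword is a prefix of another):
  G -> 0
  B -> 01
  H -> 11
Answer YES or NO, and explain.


Checking each pair (does one codeword prefix another?):
  G='0' vs B='01': prefix -- VIOLATION

NO -- this is NOT a valid prefix code. G (0) is a prefix of B (01).


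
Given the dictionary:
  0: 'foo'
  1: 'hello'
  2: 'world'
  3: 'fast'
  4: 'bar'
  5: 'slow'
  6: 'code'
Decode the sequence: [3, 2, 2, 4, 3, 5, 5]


Look up each index in the dictionary:
  3 -> 'fast'
  2 -> 'world'
  2 -> 'world'
  4 -> 'bar'
  3 -> 'fast'
  5 -> 'slow'
  5 -> 'slow'

Decoded: "fast world world bar fast slow slow"


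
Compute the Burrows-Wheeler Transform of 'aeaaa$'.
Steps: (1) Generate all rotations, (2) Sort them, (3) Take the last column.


Rotations (sorted):
  0: $aeaaa -> last char: a
  1: a$aeaa -> last char: a
  2: aa$aea -> last char: a
  3: aaa$ae -> last char: e
  4: aeaaa$ -> last char: $
  5: eaaa$a -> last char: a


BWT = aaae$a


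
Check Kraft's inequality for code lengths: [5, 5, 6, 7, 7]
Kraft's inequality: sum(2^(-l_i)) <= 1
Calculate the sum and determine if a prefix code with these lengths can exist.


Sum = 2^(-5) + 2^(-5) + 2^(-6) + 2^(-7) + 2^(-7)
    = 0.03125 + 0.03125 + 0.015625 + 0.0078125 + 0.0078125
    = 12/128 = 0.09375
Since 0.09375 <= 1, Kraft's inequality IS satisfied.
A prefix code with these lengths CAN exist.

Kraft sum = 0.09375. Satisfied.


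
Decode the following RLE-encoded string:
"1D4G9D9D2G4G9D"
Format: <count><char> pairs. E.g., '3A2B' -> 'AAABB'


Expanding each <count><char> pair:
  1D -> 'D'
  4G -> 'GGGG'
  9D -> 'DDDDDDDDD'
  9D -> 'DDDDDDDDD'
  2G -> 'GG'
  4G -> 'GGGG'
  9D -> 'DDDDDDDDD'

Decoded = DGGGGDDDDDDDDDDDDDDDDDDGGGGGGDDDDDDDDD


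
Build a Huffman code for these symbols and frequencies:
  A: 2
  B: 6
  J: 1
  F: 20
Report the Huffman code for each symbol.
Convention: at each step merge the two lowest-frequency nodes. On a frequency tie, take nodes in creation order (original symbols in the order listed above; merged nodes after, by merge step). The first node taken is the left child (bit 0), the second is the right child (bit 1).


Huffman tree construction:
Step 1: Merge J(1) + A(2) = 3
Step 2: Merge (J+A)(3) + B(6) = 9
Step 3: Merge ((J+A)+B)(9) + F(20) = 29
Read each symbol's code off the tree from the root (left child = 0, right child = 1).

Codes:
  A: 001 (length 3)
  B: 01 (length 2)
  J: 000 (length 3)
  F: 1 (length 1)
Average code length: 41/29 = 1.4138 bits/symbol


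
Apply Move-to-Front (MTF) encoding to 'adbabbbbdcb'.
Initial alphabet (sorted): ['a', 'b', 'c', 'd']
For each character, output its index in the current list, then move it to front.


MTF encoding:
'a': index 0 in ['a', 'b', 'c', 'd'] -> ['a', 'b', 'c', 'd']
'd': index 3 in ['a', 'b', 'c', 'd'] -> ['d', 'a', 'b', 'c']
'b': index 2 in ['d', 'a', 'b', 'c'] -> ['b', 'd', 'a', 'c']
'a': index 2 in ['b', 'd', 'a', 'c'] -> ['a', 'b', 'd', 'c']
'b': index 1 in ['a', 'b', 'd', 'c'] -> ['b', 'a', 'd', 'c']
'b': index 0 in ['b', 'a', 'd', 'c'] -> ['b', 'a', 'd', 'c']
'b': index 0 in ['b', 'a', 'd', 'c'] -> ['b', 'a', 'd', 'c']
'b': index 0 in ['b', 'a', 'd', 'c'] -> ['b', 'a', 'd', 'c']
'd': index 2 in ['b', 'a', 'd', 'c'] -> ['d', 'b', 'a', 'c']
'c': index 3 in ['d', 'b', 'a', 'c'] -> ['c', 'd', 'b', 'a']
'b': index 2 in ['c', 'd', 'b', 'a'] -> ['b', 'c', 'd', 'a']


Output: [0, 3, 2, 2, 1, 0, 0, 0, 2, 3, 2]


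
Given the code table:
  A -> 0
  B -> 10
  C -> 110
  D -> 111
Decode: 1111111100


Decoding:
111 -> D
111 -> D
110 -> C
0 -> A


Result: DDCA


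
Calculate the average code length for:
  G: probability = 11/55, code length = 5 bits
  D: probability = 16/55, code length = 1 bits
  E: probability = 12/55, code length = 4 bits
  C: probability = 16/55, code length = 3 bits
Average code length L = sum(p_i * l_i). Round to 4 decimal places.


Weighted contributions p_i * l_i:
  G: (11/55) * 5 = 55/55
  D: (16/55) * 1 = 16/55
  E: (12/55) * 4 = 48/55
  C: (16/55) * 3 = 48/55
Sum = (55 + 16 + 48 + 48)/55 = 167/55

L = 167/55 = 3.0364 bits/symbol


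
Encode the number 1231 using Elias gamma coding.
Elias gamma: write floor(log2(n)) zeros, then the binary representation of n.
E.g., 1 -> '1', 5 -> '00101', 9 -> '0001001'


num_bits = floor(log2(1231)) + 1 = 11
leading_zeros = num_bits - 1 = 10
binary(1231) = 10011001111

Elias gamma(1231) = '0000000000' + '10011001111' = 000000000010011001111 (21 bits)


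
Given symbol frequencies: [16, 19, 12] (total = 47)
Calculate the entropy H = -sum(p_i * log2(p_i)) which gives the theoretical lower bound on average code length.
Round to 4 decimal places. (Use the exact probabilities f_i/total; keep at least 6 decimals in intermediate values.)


Per-symbol terms -p_i * log2(p_i) with p_i = f_i/47:
  p = 16/47 = 0.340426: log2(p) = -1.554589, -p*log2(p) = 0.529222
  p = 19/47 = 0.404255: log2(p) = -1.306661, -p*log2(p) = 0.528225
  p = 12/47 = 0.255319: log2(p) = -1.969626, -p*log2(p) = 0.502883
H = 0.529222 + 0.528225 + 0.502883 = 1.560330

H = 1.5603 bits/symbol


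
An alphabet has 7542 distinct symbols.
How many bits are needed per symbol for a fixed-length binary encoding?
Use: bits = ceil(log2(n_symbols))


log2(7542) = 12.8807
Bracket: 2^12 = 4096 < 7542 <= 2^13 = 8192
So ceil(log2(7542)) = 13

bits = ceil(log2(7542)) = ceil(12.8807) = 13 bits


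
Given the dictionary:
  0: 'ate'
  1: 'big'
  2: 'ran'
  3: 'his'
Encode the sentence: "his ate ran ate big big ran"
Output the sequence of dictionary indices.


Look up each word in the dictionary:
  'his' -> 3
  'ate' -> 0
  'ran' -> 2
  'ate' -> 0
  'big' -> 1
  'big' -> 1
  'ran' -> 2

Encoded: [3, 0, 2, 0, 1, 1, 2]


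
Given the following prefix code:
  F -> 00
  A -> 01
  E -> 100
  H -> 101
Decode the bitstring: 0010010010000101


Decoding step by step:
Bits 00 -> F
Bits 100 -> E
Bits 100 -> E
Bits 100 -> E
Bits 00 -> F
Bits 101 -> H


Decoded message: FEEEFH


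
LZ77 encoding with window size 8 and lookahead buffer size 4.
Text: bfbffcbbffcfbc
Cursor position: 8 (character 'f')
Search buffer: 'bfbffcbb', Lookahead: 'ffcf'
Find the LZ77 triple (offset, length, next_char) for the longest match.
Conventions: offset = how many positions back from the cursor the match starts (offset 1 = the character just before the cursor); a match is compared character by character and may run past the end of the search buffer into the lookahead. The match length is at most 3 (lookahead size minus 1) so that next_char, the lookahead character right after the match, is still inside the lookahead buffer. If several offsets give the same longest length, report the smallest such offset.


Try each offset into the search buffer:
  offset=1 (pos 7, char 'b'): match length 0
  offset=2 (pos 6, char 'b'): match length 0
  offset=3 (pos 5, char 'c'): match length 0
  offset=4 (pos 4, char 'f'): match length 1
  offset=5 (pos 3, char 'f'): match length 3
  offset=6 (pos 2, char 'b'): match length 0
  offset=7 (pos 1, char 'f'): match length 1
  offset=8 (pos 0, char 'b'): match length 0
Longest match has length 3 at offset 5.
next_char = character at position 8 + 3 = 11 -> 'f'

Best match: offset=5, length=3 (matching 'ffc' starting at position 3)
LZ77 triple: (5, 3, 'f')


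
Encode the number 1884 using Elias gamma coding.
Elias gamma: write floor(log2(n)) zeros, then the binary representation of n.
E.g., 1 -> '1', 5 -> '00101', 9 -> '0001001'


num_bits = floor(log2(1884)) + 1 = 11
leading_zeros = num_bits - 1 = 10
binary(1884) = 11101011100

Elias gamma(1884) = '0000000000' + '11101011100' = 000000000011101011100 (21 bits)


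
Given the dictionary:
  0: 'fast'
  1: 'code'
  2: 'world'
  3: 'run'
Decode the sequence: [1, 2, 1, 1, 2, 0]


Look up each index in the dictionary:
  1 -> 'code'
  2 -> 'world'
  1 -> 'code'
  1 -> 'code'
  2 -> 'world'
  0 -> 'fast'

Decoded: "code world code code world fast"


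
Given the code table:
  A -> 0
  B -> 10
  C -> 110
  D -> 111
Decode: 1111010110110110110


Decoding:
111 -> D
10 -> B
10 -> B
110 -> C
110 -> C
110 -> C
110 -> C


Result: DBBCCCC


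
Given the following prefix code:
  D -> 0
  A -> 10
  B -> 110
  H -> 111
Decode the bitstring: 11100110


Decoding step by step:
Bits 111 -> H
Bits 0 -> D
Bits 0 -> D
Bits 110 -> B


Decoded message: HDDB


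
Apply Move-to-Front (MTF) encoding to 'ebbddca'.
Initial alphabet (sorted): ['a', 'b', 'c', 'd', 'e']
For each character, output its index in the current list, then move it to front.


MTF encoding:
'e': index 4 in ['a', 'b', 'c', 'd', 'e'] -> ['e', 'a', 'b', 'c', 'd']
'b': index 2 in ['e', 'a', 'b', 'c', 'd'] -> ['b', 'e', 'a', 'c', 'd']
'b': index 0 in ['b', 'e', 'a', 'c', 'd'] -> ['b', 'e', 'a', 'c', 'd']
'd': index 4 in ['b', 'e', 'a', 'c', 'd'] -> ['d', 'b', 'e', 'a', 'c']
'd': index 0 in ['d', 'b', 'e', 'a', 'c'] -> ['d', 'b', 'e', 'a', 'c']
'c': index 4 in ['d', 'b', 'e', 'a', 'c'] -> ['c', 'd', 'b', 'e', 'a']
'a': index 4 in ['c', 'd', 'b', 'e', 'a'] -> ['a', 'c', 'd', 'b', 'e']


Output: [4, 2, 0, 4, 0, 4, 4]


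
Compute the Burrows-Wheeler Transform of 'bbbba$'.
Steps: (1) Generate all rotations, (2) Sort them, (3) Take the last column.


Rotations (sorted):
  0: $bbbba -> last char: a
  1: a$bbbb -> last char: b
  2: ba$bbb -> last char: b
  3: bba$bb -> last char: b
  4: bbba$b -> last char: b
  5: bbbba$ -> last char: $


BWT = abbbb$


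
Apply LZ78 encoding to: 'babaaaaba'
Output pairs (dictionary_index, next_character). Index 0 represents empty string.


LZ78 encoding steps:
Dictionary: {0: ''}
Step 1: w='' (idx 0), next='b' -> output (0, 'b'), add 'b' as idx 1
Step 2: w='' (idx 0), next='a' -> output (0, 'a'), add 'a' as idx 2
Step 3: w='b' (idx 1), next='a' -> output (1, 'a'), add 'ba' as idx 3
Step 4: w='a' (idx 2), next='a' -> output (2, 'a'), add 'aa' as idx 4
Step 5: w='a' (idx 2), next='b' -> output (2, 'b'), add 'ab' as idx 5
Step 6: w='a' (idx 2), end of input -> output (2, '')


Encoded: [(0, 'b'), (0, 'a'), (1, 'a'), (2, 'a'), (2, 'b'), (2, '')]


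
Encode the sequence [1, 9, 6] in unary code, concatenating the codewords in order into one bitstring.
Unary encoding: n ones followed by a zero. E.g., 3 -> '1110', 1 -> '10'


Encode each number as n ones followed by a terminating 0:
  1 -> 10 (2 bits)
  9 -> 1111111110 (10 bits)
  6 -> 1111110 (7 bits)
Total length = 2 + 10 + 7 = 19 bits.

Unary([1, 9, 6]) = 1011111111101111110 (19 bits)


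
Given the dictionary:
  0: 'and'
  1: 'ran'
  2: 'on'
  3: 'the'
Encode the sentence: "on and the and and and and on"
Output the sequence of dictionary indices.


Look up each word in the dictionary:
  'on' -> 2
  'and' -> 0
  'the' -> 3
  'and' -> 0
  'and' -> 0
  'and' -> 0
  'and' -> 0
  'on' -> 2

Encoded: [2, 0, 3, 0, 0, 0, 0, 2]


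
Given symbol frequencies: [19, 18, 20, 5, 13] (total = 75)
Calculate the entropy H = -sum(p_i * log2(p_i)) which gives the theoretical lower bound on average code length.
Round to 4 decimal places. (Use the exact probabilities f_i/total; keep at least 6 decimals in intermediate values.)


Per-symbol terms -p_i * log2(p_i) with p_i = f_i/75:
  p = 19/75 = 0.253333: log2(p) = -1.980891, -p*log2(p) = 0.501826
  p = 18/75 = 0.240000: log2(p) = -2.058894, -p*log2(p) = 0.494134
  p = 20/75 = 0.266667: log2(p) = -1.906891, -p*log2(p) = 0.508504
  p = 5/75 = 0.066667: log2(p) = -3.906891, -p*log2(p) = 0.260459
  p = 13/75 = 0.173333: log2(p) = -2.528379, -p*log2(p) = 0.438252
H = 0.501826 + 0.494134 + 0.508504 + 0.260459 + 0.438252 = 2.203175

H = 2.2032 bits/symbol


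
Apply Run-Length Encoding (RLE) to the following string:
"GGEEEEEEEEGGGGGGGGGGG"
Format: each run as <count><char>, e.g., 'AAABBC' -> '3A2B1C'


Scanning runs left to right:
  i=0: run of 'G' x 2 -> '2G'
  i=2: run of 'E' x 8 -> '8E'
  i=10: run of 'G' x 11 -> '11G'

RLE = 2G8E11G


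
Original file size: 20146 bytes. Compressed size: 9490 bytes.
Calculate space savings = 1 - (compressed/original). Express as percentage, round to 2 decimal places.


ratio = compressed/original = 9490/20146 = 0.471061
savings = 1 - ratio = 1 - 0.471061 = 0.528939
as a percentage: 0.528939 * 100 = 52.89%

Space savings = 1 - 9490/20146 = 52.89%


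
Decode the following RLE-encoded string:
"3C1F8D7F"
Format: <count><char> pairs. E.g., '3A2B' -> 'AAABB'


Expanding each <count><char> pair:
  3C -> 'CCC'
  1F -> 'F'
  8D -> 'DDDDDDDD'
  7F -> 'FFFFFFF'

Decoded = CCCFDDDDDDDDFFFFFFF


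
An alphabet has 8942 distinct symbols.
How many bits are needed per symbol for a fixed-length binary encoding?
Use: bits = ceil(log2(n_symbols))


log2(8942) = 13.1264
Bracket: 2^13 = 8192 < 8942 <= 2^14 = 16384
So ceil(log2(8942)) = 14

bits = ceil(log2(8942)) = ceil(13.1264) = 14 bits


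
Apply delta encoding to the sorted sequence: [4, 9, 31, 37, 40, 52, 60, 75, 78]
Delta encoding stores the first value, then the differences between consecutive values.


First value: 4
Deltas:
  9 - 4 = 5
  31 - 9 = 22
  37 - 31 = 6
  40 - 37 = 3
  52 - 40 = 12
  60 - 52 = 8
  75 - 60 = 15
  78 - 75 = 3


Delta encoded: [4, 5, 22, 6, 3, 12, 8, 15, 3]


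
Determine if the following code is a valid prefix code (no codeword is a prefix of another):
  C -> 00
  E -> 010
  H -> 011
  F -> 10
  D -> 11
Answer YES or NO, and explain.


Checking each pair (does one codeword prefix another?):
  C='00' vs E='010': no prefix
  C='00' vs H='011': no prefix
  C='00' vs F='10': no prefix
  C='00' vs D='11': no prefix
  E='010' vs C='00': no prefix
  E='010' vs H='011': no prefix
  E='010' vs F='10': no prefix
  E='010' vs D='11': no prefix
  H='011' vs C='00': no prefix
  H='011' vs E='010': no prefix
  H='011' vs F='10': no prefix
  H='011' vs D='11': no prefix
  F='10' vs C='00': no prefix
  F='10' vs E='010': no prefix
  F='10' vs H='011': no prefix
  F='10' vs D='11': no prefix
  D='11' vs C='00': no prefix
  D='11' vs E='010': no prefix
  D='11' vs H='011': no prefix
  D='11' vs F='10': no prefix
No violation found over all pairs.

YES -- this is a valid prefix code. No codeword is a prefix of any other codeword.


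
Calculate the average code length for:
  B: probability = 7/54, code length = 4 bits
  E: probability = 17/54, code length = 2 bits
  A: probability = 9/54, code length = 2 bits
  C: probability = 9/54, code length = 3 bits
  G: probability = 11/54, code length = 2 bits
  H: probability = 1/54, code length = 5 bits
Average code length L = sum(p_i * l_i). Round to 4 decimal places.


Weighted contributions p_i * l_i:
  B: (7/54) * 4 = 28/54
  E: (17/54) * 2 = 34/54
  A: (9/54) * 2 = 18/54
  C: (9/54) * 3 = 27/54
  G: (11/54) * 2 = 22/54
  H: (1/54) * 5 = 5/54
Sum = (28 + 34 + 18 + 27 + 22 + 5)/54 = 134/54

L = 134/54 = 2.4815 bits/symbol


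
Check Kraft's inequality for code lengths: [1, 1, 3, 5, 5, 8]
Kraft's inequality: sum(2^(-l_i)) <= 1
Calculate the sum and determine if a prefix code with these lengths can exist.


Sum = 2^(-1) + 2^(-1) + 2^(-3) + 2^(-5) + 2^(-5) + 2^(-8)
    = 0.5 + 0.5 + 0.125 + 0.03125 + 0.03125 + 0.00390625
    = 305/256 = 1.19140625
Since 1.19140625 > 1, Kraft's inequality is NOT satisfied.
A prefix code with these lengths CANNOT exist.

Kraft sum = 1.19140625. Not satisfied.
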